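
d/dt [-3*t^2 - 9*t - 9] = -6*t - 9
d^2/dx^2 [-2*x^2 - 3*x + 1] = -4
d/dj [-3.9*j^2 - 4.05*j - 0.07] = -7.8*j - 4.05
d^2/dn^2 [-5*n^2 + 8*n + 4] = -10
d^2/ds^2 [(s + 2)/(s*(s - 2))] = 2*(s^3 + 6*s^2 - 12*s + 8)/(s^3*(s^3 - 6*s^2 + 12*s - 8))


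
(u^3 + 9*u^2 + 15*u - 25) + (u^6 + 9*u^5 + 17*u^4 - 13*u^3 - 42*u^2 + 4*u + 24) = u^6 + 9*u^5 + 17*u^4 - 12*u^3 - 33*u^2 + 19*u - 1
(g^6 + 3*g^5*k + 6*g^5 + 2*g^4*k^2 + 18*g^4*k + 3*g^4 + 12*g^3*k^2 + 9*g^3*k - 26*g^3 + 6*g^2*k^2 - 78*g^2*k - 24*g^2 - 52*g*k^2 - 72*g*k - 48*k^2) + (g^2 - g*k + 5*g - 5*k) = g^6 + 3*g^5*k + 6*g^5 + 2*g^4*k^2 + 18*g^4*k + 3*g^4 + 12*g^3*k^2 + 9*g^3*k - 26*g^3 + 6*g^2*k^2 - 78*g^2*k - 23*g^2 - 52*g*k^2 - 73*g*k + 5*g - 48*k^2 - 5*k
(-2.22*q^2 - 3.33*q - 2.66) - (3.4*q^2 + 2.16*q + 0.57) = -5.62*q^2 - 5.49*q - 3.23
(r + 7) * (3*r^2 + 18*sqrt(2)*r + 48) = 3*r^3 + 21*r^2 + 18*sqrt(2)*r^2 + 48*r + 126*sqrt(2)*r + 336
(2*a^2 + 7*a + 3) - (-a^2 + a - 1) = 3*a^2 + 6*a + 4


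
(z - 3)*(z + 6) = z^2 + 3*z - 18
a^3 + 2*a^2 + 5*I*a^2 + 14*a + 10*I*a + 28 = (a + 2)*(a - 2*I)*(a + 7*I)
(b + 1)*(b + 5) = b^2 + 6*b + 5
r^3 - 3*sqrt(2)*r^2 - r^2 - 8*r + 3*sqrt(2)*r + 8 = (r - 1)*(r - 4*sqrt(2))*(r + sqrt(2))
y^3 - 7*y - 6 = (y - 3)*(y + 1)*(y + 2)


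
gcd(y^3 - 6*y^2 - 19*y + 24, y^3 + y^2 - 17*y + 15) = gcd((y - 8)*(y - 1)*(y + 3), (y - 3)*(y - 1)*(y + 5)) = y - 1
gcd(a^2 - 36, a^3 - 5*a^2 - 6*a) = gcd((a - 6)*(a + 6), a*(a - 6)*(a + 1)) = a - 6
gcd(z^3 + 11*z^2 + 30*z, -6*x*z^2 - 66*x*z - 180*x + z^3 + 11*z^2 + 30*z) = z^2 + 11*z + 30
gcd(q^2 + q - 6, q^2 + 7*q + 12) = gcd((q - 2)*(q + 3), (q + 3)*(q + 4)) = q + 3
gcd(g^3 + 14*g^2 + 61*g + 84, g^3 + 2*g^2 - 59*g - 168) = g^2 + 10*g + 21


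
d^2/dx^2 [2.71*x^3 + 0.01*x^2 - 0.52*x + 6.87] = 16.26*x + 0.02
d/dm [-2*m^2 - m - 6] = -4*m - 1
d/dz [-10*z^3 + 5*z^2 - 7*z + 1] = -30*z^2 + 10*z - 7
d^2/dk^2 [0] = 0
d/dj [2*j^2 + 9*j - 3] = 4*j + 9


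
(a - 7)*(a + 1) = a^2 - 6*a - 7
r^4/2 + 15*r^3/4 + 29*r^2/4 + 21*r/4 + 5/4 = (r/2 + 1/2)*(r + 1/2)*(r + 1)*(r + 5)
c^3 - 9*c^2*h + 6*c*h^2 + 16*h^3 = (c - 8*h)*(c - 2*h)*(c + h)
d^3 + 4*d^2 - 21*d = d*(d - 3)*(d + 7)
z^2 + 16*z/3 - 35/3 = (z - 5/3)*(z + 7)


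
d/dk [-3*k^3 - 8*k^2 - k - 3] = -9*k^2 - 16*k - 1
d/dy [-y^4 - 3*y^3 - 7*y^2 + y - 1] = -4*y^3 - 9*y^2 - 14*y + 1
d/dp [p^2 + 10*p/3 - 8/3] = 2*p + 10/3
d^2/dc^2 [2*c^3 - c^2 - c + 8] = 12*c - 2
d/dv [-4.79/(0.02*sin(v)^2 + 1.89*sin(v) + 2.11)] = (0.1916*sin(v) + 9.0531)*cos(v)/(0.02*sin(v)^2 + 1.89*sin(v) + 2.11)^2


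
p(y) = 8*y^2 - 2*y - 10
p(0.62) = -8.16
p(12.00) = 1118.00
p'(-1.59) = -27.44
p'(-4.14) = -68.24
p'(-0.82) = -15.12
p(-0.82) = -2.98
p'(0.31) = 2.96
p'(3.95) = 61.20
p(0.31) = -9.85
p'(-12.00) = -194.00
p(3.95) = 106.92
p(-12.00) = 1166.00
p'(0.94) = 13.04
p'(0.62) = 7.92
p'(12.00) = 190.00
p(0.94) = -4.81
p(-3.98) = 124.68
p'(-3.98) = -65.68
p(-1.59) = 13.40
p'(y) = 16*y - 2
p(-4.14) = 135.40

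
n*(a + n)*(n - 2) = a*n^2 - 2*a*n + n^3 - 2*n^2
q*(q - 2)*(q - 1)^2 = q^4 - 4*q^3 + 5*q^2 - 2*q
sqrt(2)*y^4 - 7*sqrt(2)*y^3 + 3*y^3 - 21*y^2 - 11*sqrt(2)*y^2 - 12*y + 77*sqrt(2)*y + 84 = (y - 7)*(y - 2*sqrt(2))*(y + 3*sqrt(2))*(sqrt(2)*y + 1)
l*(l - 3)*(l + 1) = l^3 - 2*l^2 - 3*l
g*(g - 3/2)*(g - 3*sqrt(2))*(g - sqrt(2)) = g^4 - 4*sqrt(2)*g^3 - 3*g^3/2 + 6*g^2 + 6*sqrt(2)*g^2 - 9*g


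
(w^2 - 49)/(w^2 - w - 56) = (w - 7)/(w - 8)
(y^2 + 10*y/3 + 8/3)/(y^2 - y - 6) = (y + 4/3)/(y - 3)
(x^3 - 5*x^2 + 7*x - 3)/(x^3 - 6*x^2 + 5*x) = (x^2 - 4*x + 3)/(x*(x - 5))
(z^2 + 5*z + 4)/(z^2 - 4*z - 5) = (z + 4)/(z - 5)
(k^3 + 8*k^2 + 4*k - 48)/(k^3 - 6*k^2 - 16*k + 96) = (k^2 + 4*k - 12)/(k^2 - 10*k + 24)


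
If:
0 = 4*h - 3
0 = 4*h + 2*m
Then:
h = 3/4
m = -3/2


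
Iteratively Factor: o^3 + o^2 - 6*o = (o + 3)*(o^2 - 2*o) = (o - 2)*(o + 3)*(o)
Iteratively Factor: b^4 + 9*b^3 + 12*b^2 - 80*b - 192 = (b + 4)*(b^3 + 5*b^2 - 8*b - 48) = (b + 4)^2*(b^2 + b - 12) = (b - 3)*(b + 4)^2*(b + 4)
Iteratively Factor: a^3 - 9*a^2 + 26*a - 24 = (a - 3)*(a^2 - 6*a + 8) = (a - 4)*(a - 3)*(a - 2)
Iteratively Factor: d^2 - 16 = (d + 4)*(d - 4)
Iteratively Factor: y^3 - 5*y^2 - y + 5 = (y + 1)*(y^2 - 6*y + 5) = (y - 5)*(y + 1)*(y - 1)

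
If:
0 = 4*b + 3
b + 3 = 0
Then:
No Solution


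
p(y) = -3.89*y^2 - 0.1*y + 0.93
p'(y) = -7.78*y - 0.1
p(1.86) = -12.71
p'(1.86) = -14.57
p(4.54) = -79.70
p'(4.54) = -35.42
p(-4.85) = -90.09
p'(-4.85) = 37.63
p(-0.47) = 0.12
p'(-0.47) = 3.56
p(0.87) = -2.10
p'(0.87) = -6.87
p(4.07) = -63.91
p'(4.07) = -31.76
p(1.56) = -8.69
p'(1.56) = -12.24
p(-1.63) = -9.24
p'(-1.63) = 12.58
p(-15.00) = -872.82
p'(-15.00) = 116.60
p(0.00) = 0.93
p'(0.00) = -0.10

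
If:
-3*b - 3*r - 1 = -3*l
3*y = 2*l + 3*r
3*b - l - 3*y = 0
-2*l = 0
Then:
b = -1/6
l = 0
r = -1/6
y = -1/6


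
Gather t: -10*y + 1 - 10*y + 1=2 - 20*y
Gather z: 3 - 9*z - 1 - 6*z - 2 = -15*z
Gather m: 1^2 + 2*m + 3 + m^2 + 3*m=m^2 + 5*m + 4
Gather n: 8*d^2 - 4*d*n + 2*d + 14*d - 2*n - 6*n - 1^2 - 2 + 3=8*d^2 + 16*d + n*(-4*d - 8)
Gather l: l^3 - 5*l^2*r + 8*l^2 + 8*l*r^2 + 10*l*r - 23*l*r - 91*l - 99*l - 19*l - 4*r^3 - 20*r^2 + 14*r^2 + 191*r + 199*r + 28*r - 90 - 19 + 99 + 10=l^3 + l^2*(8 - 5*r) + l*(8*r^2 - 13*r - 209) - 4*r^3 - 6*r^2 + 418*r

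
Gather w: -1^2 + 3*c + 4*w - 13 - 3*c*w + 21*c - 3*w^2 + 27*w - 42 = 24*c - 3*w^2 + w*(31 - 3*c) - 56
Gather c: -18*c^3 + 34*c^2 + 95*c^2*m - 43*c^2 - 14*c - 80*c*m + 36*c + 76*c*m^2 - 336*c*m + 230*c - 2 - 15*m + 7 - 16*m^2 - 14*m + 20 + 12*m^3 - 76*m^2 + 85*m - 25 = -18*c^3 + c^2*(95*m - 9) + c*(76*m^2 - 416*m + 252) + 12*m^3 - 92*m^2 + 56*m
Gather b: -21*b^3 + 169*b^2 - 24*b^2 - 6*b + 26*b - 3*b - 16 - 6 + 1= -21*b^3 + 145*b^2 + 17*b - 21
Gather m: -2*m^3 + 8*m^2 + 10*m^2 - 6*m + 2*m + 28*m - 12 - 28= -2*m^3 + 18*m^2 + 24*m - 40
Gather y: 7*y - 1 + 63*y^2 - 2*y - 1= 63*y^2 + 5*y - 2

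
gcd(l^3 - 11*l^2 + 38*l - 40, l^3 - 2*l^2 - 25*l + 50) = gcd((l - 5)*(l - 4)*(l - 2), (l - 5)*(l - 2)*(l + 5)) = l^2 - 7*l + 10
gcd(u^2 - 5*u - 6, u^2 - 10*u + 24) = u - 6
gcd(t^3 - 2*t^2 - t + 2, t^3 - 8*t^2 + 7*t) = t - 1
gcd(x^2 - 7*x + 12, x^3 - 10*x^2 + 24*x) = x - 4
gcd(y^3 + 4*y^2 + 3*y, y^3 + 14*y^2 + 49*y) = y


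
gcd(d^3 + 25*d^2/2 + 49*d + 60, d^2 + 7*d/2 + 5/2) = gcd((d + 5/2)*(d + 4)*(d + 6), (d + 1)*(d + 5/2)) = d + 5/2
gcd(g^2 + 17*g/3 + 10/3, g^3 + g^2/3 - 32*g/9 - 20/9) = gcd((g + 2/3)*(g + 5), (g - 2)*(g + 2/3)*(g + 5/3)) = g + 2/3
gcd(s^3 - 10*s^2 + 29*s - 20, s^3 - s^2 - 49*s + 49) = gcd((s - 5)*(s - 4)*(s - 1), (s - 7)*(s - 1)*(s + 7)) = s - 1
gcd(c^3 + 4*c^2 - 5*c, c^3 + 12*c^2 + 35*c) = c^2 + 5*c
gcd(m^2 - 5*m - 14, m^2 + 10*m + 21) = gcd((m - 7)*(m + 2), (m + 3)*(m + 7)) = 1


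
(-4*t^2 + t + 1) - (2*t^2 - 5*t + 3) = -6*t^2 + 6*t - 2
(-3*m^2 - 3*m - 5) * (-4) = 12*m^2 + 12*m + 20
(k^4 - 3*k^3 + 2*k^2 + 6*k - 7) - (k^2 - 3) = k^4 - 3*k^3 + k^2 + 6*k - 4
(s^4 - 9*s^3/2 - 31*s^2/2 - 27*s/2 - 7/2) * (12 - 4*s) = -4*s^5 + 30*s^4 + 8*s^3 - 132*s^2 - 148*s - 42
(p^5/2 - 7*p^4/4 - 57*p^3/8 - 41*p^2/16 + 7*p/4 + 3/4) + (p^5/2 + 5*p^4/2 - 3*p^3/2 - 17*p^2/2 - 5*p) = p^5 + 3*p^4/4 - 69*p^3/8 - 177*p^2/16 - 13*p/4 + 3/4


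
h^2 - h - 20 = (h - 5)*(h + 4)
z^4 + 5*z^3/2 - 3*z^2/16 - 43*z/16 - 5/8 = (z - 1)*(z + 1/4)*(z + 5/4)*(z + 2)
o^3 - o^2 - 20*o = o*(o - 5)*(o + 4)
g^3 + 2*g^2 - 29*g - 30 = (g - 5)*(g + 1)*(g + 6)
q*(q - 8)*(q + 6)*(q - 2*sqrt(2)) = q^4 - 2*sqrt(2)*q^3 - 2*q^3 - 48*q^2 + 4*sqrt(2)*q^2 + 96*sqrt(2)*q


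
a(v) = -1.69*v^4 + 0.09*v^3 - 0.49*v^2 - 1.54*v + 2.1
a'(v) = -6.76*v^3 + 0.27*v^2 - 0.98*v - 1.54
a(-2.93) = -124.41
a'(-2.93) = 173.69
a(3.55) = -273.93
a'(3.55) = -304.05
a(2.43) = -62.17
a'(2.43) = -99.33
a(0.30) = 1.58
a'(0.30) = -1.99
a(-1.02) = 1.24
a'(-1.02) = 6.91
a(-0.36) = 2.56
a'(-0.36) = -0.84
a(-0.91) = 1.87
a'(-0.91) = 4.67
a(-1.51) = -5.79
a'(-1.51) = 23.83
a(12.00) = -34975.26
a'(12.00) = -11655.70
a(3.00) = -141.39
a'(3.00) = -184.57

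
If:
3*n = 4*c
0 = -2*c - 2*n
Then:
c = 0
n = 0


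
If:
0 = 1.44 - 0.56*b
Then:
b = 2.57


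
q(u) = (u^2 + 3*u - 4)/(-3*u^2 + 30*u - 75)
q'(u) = (2*u + 3)/(-3*u^2 + 30*u - 75) + (6*u - 30)*(u^2 + 3*u - 4)/(-3*u^2 + 30*u - 75)^2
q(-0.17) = 0.06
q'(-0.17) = -0.01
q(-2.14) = 0.04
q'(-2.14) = 0.02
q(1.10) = -0.01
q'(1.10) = -0.12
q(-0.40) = 0.06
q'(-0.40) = -0.00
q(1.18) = -0.02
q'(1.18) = -0.13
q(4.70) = -119.22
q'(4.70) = -840.74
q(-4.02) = -0.00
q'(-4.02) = 0.02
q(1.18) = -0.02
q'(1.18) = -0.13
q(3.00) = -1.17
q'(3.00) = -1.92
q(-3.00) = 0.02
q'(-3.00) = 0.02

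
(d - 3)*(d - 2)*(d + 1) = d^3 - 4*d^2 + d + 6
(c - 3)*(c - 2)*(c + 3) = c^3 - 2*c^2 - 9*c + 18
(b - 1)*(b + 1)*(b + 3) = b^3 + 3*b^2 - b - 3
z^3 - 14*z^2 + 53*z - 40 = (z - 8)*(z - 5)*(z - 1)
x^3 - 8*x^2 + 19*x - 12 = (x - 4)*(x - 3)*(x - 1)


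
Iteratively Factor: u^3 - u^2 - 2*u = (u - 2)*(u^2 + u) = u*(u - 2)*(u + 1)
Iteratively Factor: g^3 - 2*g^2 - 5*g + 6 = (g - 3)*(g^2 + g - 2) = (g - 3)*(g - 1)*(g + 2)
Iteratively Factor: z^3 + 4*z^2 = (z)*(z^2 + 4*z) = z^2*(z + 4)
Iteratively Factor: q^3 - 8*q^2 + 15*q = (q - 5)*(q^2 - 3*q) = (q - 5)*(q - 3)*(q)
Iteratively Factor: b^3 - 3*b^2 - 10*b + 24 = (b - 4)*(b^2 + b - 6) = (b - 4)*(b + 3)*(b - 2)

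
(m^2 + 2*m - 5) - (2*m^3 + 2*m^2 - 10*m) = -2*m^3 - m^2 + 12*m - 5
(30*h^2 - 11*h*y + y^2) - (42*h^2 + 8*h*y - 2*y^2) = -12*h^2 - 19*h*y + 3*y^2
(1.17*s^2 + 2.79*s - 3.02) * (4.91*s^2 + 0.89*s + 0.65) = 5.7447*s^4 + 14.7402*s^3 - 11.5846*s^2 - 0.8743*s - 1.963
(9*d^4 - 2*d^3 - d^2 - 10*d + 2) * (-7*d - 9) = -63*d^5 - 67*d^4 + 25*d^3 + 79*d^2 + 76*d - 18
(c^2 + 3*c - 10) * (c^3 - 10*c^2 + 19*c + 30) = c^5 - 7*c^4 - 21*c^3 + 187*c^2 - 100*c - 300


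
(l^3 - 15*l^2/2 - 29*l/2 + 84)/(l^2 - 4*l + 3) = (l^2 - 9*l/2 - 28)/(l - 1)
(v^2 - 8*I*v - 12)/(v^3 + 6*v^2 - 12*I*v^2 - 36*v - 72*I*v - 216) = (v - 2*I)/(v^2 + 6*v*(1 - I) - 36*I)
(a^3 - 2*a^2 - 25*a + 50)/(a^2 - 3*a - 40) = (a^2 - 7*a + 10)/(a - 8)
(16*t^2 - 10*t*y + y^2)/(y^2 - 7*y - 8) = (-16*t^2 + 10*t*y - y^2)/(-y^2 + 7*y + 8)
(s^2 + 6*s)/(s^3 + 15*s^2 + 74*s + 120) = s/(s^2 + 9*s + 20)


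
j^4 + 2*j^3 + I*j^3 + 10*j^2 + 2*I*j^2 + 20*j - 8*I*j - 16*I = (j + 2)*(j - 2*I)*(j - I)*(j + 4*I)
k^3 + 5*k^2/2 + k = k*(k + 1/2)*(k + 2)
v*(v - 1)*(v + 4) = v^3 + 3*v^2 - 4*v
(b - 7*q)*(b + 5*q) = b^2 - 2*b*q - 35*q^2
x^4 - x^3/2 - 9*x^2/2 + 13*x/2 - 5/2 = (x - 1)^3*(x + 5/2)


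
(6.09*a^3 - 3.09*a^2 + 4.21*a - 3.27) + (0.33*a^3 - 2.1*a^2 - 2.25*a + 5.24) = 6.42*a^3 - 5.19*a^2 + 1.96*a + 1.97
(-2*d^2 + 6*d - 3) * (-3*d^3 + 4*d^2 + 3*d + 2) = 6*d^5 - 26*d^4 + 27*d^3 + 2*d^2 + 3*d - 6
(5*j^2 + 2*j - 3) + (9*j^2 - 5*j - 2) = 14*j^2 - 3*j - 5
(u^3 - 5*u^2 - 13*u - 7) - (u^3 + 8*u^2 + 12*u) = -13*u^2 - 25*u - 7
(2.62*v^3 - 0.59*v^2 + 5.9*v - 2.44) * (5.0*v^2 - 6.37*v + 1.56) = 13.1*v^5 - 19.6394*v^4 + 37.3455*v^3 - 50.7034*v^2 + 24.7468*v - 3.8064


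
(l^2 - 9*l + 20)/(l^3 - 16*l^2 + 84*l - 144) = (l - 5)/(l^2 - 12*l + 36)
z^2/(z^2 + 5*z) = z/(z + 5)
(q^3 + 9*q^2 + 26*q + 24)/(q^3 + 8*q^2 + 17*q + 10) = (q^2 + 7*q + 12)/(q^2 + 6*q + 5)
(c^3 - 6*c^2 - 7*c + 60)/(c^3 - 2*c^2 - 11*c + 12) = (c - 5)/(c - 1)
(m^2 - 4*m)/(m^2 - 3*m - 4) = m/(m + 1)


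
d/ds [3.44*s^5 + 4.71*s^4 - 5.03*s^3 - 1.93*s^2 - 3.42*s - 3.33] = 17.2*s^4 + 18.84*s^3 - 15.09*s^2 - 3.86*s - 3.42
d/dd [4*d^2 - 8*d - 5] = 8*d - 8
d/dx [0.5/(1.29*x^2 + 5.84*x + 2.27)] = (-1.29*x - 2.92)/(1.29*x^2 + 5.84*x + 2.27)^2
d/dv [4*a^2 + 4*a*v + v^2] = 4*a + 2*v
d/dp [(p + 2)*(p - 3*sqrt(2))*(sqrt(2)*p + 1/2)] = 3*sqrt(2)*p^2 - 11*p + 4*sqrt(2)*p - 11 - 3*sqrt(2)/2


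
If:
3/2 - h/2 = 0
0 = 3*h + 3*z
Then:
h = 3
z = -3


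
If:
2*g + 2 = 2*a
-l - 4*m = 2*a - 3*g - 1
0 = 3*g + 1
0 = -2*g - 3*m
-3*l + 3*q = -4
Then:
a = 2/3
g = -1/3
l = -20/9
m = 2/9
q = -32/9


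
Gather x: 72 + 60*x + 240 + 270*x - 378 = 330*x - 66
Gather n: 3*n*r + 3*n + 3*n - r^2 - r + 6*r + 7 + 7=n*(3*r + 6) - r^2 + 5*r + 14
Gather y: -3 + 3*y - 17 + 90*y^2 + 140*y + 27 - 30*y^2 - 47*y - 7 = 60*y^2 + 96*y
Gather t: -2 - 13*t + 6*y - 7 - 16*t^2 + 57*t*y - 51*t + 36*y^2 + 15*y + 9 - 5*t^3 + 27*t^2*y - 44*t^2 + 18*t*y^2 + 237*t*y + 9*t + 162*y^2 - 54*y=-5*t^3 + t^2*(27*y - 60) + t*(18*y^2 + 294*y - 55) + 198*y^2 - 33*y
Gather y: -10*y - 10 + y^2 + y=y^2 - 9*y - 10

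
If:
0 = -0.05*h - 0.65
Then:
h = -13.00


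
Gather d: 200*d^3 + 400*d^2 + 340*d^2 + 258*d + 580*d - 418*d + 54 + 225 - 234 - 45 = 200*d^3 + 740*d^2 + 420*d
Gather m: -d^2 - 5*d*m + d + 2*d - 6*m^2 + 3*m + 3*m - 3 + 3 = -d^2 + 3*d - 6*m^2 + m*(6 - 5*d)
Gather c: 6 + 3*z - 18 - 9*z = -6*z - 12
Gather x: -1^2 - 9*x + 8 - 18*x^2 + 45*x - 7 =-18*x^2 + 36*x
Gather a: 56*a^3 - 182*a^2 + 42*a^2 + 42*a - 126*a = 56*a^3 - 140*a^2 - 84*a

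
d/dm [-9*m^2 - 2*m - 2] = -18*m - 2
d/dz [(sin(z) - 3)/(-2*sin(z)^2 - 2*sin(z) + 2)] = (sin(z)^2 - 6*sin(z) - 2)*cos(z)/(2*(sin(z) - cos(z)^2)^2)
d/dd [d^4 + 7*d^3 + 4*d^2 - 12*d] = 4*d^3 + 21*d^2 + 8*d - 12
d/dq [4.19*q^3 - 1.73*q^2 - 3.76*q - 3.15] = 12.57*q^2 - 3.46*q - 3.76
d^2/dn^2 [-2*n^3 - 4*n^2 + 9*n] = -12*n - 8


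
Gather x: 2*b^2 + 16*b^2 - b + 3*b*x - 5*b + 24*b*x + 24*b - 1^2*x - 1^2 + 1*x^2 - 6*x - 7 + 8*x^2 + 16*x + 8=18*b^2 + 18*b + 9*x^2 + x*(27*b + 9)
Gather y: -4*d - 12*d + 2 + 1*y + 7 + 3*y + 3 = -16*d + 4*y + 12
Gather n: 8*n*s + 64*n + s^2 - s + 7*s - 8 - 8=n*(8*s + 64) + s^2 + 6*s - 16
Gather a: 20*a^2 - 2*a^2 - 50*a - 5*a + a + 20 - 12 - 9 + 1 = 18*a^2 - 54*a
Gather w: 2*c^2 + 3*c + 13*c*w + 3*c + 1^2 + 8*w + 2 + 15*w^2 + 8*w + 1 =2*c^2 + 6*c + 15*w^2 + w*(13*c + 16) + 4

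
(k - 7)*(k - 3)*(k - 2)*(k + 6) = k^4 - 6*k^3 - 31*k^2 + 204*k - 252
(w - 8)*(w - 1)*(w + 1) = w^3 - 8*w^2 - w + 8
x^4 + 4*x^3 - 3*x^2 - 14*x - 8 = (x - 2)*(x + 1)^2*(x + 4)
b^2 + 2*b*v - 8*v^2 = (b - 2*v)*(b + 4*v)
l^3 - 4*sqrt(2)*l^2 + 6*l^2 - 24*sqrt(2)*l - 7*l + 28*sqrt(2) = (l - 1)*(l + 7)*(l - 4*sqrt(2))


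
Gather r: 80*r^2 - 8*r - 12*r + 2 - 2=80*r^2 - 20*r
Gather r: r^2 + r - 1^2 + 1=r^2 + r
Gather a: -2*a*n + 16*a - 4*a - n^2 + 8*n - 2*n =a*(12 - 2*n) - n^2 + 6*n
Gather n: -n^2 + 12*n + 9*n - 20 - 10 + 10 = -n^2 + 21*n - 20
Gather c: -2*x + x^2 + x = x^2 - x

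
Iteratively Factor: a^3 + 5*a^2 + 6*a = (a + 3)*(a^2 + 2*a) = a*(a + 3)*(a + 2)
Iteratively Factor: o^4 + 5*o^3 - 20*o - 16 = (o - 2)*(o^3 + 7*o^2 + 14*o + 8) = (o - 2)*(o + 4)*(o^2 + 3*o + 2) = (o - 2)*(o + 2)*(o + 4)*(o + 1)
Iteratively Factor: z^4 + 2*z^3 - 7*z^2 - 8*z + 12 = (z + 2)*(z^3 - 7*z + 6) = (z - 2)*(z + 2)*(z^2 + 2*z - 3) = (z - 2)*(z + 2)*(z + 3)*(z - 1)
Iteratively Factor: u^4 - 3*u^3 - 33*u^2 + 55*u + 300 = (u + 3)*(u^3 - 6*u^2 - 15*u + 100) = (u - 5)*(u + 3)*(u^2 - u - 20) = (u - 5)*(u + 3)*(u + 4)*(u - 5)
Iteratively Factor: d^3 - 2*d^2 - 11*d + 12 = (d - 4)*(d^2 + 2*d - 3) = (d - 4)*(d - 1)*(d + 3)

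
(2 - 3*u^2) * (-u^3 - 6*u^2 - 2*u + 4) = 3*u^5 + 18*u^4 + 4*u^3 - 24*u^2 - 4*u + 8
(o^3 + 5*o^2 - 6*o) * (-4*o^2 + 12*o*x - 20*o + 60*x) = -4*o^5 + 12*o^4*x - 40*o^4 + 120*o^3*x - 76*o^3 + 228*o^2*x + 120*o^2 - 360*o*x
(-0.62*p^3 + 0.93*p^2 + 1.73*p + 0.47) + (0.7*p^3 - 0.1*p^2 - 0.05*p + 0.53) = 0.08*p^3 + 0.83*p^2 + 1.68*p + 1.0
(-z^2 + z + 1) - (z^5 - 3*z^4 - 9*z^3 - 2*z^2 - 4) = -z^5 + 3*z^4 + 9*z^3 + z^2 + z + 5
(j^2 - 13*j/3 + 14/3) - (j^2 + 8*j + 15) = -37*j/3 - 31/3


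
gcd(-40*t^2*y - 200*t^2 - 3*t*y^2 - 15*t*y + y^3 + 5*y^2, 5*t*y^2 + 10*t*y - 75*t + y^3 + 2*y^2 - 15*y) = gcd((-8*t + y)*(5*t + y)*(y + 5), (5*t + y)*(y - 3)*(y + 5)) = 5*t*y + 25*t + y^2 + 5*y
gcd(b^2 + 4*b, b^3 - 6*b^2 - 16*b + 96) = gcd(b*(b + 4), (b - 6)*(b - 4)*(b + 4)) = b + 4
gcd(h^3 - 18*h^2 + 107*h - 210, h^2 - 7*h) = h - 7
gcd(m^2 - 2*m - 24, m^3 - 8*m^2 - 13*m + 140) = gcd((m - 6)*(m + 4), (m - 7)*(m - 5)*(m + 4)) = m + 4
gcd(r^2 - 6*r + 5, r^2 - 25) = r - 5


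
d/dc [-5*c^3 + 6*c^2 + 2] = 3*c*(4 - 5*c)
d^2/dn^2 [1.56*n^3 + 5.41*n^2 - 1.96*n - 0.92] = 9.36*n + 10.82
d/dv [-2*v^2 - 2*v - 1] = -4*v - 2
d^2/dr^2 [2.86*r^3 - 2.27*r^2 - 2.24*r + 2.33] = 17.16*r - 4.54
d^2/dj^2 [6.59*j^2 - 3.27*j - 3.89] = 13.1800000000000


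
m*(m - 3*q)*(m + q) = m^3 - 2*m^2*q - 3*m*q^2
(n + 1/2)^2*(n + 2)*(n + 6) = n^4 + 9*n^3 + 81*n^2/4 + 14*n + 3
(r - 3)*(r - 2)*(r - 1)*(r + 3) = r^4 - 3*r^3 - 7*r^2 + 27*r - 18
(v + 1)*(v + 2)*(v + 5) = v^3 + 8*v^2 + 17*v + 10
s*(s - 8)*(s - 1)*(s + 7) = s^4 - 2*s^3 - 55*s^2 + 56*s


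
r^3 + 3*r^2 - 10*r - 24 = (r - 3)*(r + 2)*(r + 4)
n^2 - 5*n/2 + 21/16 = (n - 7/4)*(n - 3/4)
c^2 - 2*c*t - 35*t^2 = (c - 7*t)*(c + 5*t)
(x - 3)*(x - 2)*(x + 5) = x^3 - 19*x + 30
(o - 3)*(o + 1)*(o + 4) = o^3 + 2*o^2 - 11*o - 12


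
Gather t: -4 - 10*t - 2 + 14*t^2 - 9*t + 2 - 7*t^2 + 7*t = 7*t^2 - 12*t - 4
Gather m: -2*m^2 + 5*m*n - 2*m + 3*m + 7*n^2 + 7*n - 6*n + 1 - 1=-2*m^2 + m*(5*n + 1) + 7*n^2 + n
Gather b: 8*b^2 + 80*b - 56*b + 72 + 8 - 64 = 8*b^2 + 24*b + 16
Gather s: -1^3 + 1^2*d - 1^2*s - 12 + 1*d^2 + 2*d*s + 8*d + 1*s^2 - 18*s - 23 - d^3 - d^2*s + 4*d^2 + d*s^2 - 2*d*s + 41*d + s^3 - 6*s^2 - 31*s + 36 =-d^3 + 5*d^2 + 50*d + s^3 + s^2*(d - 5) + s*(-d^2 - 50)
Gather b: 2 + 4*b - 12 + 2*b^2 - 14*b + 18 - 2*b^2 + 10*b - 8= 0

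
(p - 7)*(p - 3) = p^2 - 10*p + 21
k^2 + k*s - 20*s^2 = (k - 4*s)*(k + 5*s)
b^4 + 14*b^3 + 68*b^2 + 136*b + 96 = (b + 2)^2*(b + 4)*(b + 6)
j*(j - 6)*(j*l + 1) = j^3*l - 6*j^2*l + j^2 - 6*j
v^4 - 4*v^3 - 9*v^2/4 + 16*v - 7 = (v - 7/2)*(v - 2)*(v - 1/2)*(v + 2)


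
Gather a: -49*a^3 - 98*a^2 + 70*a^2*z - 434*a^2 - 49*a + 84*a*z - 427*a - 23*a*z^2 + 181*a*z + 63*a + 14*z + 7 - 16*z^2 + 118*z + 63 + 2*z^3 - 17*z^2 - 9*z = -49*a^3 + a^2*(70*z - 532) + a*(-23*z^2 + 265*z - 413) + 2*z^3 - 33*z^2 + 123*z + 70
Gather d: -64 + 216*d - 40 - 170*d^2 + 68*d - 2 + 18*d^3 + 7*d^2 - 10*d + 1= 18*d^3 - 163*d^2 + 274*d - 105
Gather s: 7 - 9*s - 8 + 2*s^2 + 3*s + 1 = 2*s^2 - 6*s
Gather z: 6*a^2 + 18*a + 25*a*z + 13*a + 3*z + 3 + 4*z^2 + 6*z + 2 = 6*a^2 + 31*a + 4*z^2 + z*(25*a + 9) + 5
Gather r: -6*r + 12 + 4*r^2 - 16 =4*r^2 - 6*r - 4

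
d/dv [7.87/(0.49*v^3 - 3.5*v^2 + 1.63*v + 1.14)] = (-11.5689*v^2 + 55.09*v - 12.8281)/(0.49*v^3 - 3.5*v^2 + 1.63*v + 1.14)^2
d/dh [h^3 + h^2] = h*(3*h + 2)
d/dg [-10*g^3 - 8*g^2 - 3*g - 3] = -30*g^2 - 16*g - 3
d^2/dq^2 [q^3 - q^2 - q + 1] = 6*q - 2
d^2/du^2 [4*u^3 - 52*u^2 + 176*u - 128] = 24*u - 104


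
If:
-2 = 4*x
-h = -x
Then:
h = -1/2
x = -1/2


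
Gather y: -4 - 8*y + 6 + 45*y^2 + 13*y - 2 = 45*y^2 + 5*y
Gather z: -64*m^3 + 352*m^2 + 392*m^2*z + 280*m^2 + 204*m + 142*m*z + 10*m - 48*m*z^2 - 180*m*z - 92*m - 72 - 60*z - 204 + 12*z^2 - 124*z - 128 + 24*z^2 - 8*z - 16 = -64*m^3 + 632*m^2 + 122*m + z^2*(36 - 48*m) + z*(392*m^2 - 38*m - 192) - 420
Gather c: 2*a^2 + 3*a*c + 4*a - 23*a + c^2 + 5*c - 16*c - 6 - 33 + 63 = 2*a^2 - 19*a + c^2 + c*(3*a - 11) + 24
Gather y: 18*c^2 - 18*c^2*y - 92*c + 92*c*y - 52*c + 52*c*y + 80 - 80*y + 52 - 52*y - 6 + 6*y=18*c^2 - 144*c + y*(-18*c^2 + 144*c - 126) + 126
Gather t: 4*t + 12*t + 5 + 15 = 16*t + 20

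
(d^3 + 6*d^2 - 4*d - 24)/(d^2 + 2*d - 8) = (d^2 + 8*d + 12)/(d + 4)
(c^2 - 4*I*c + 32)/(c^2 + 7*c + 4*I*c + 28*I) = (c - 8*I)/(c + 7)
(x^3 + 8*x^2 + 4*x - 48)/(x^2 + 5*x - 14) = (x^2 + 10*x + 24)/(x + 7)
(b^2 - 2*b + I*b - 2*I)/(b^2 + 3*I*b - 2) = (b - 2)/(b + 2*I)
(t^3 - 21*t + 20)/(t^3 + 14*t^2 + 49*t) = (t^3 - 21*t + 20)/(t*(t^2 + 14*t + 49))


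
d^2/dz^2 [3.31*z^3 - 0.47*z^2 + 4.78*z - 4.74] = 19.86*z - 0.94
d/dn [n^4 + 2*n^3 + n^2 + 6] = 2*n*(2*n^2 + 3*n + 1)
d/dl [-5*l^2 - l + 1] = -10*l - 1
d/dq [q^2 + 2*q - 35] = 2*q + 2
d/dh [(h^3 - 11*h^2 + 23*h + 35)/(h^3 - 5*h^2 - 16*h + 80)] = 6*(h^2 - 3*h + 16)/(h^4 - 32*h^2 + 256)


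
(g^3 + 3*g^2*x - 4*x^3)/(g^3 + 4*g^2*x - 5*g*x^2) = (g^2 + 4*g*x + 4*x^2)/(g*(g + 5*x))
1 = 1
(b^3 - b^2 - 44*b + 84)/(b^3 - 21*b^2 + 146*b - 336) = (b^2 + 5*b - 14)/(b^2 - 15*b + 56)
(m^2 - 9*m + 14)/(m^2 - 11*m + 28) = (m - 2)/(m - 4)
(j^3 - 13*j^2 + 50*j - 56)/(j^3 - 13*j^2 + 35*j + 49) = (j^2 - 6*j + 8)/(j^2 - 6*j - 7)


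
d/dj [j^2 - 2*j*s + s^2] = 2*j - 2*s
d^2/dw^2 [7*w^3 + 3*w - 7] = 42*w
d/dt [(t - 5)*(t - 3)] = 2*t - 8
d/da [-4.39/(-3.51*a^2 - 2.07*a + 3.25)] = (-30.8178*a - 9.0873)/(3.51*a^2 + 2.07*a - 3.25)^2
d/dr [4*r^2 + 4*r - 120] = 8*r + 4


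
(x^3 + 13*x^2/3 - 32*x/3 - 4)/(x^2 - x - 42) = (3*x^2 - 5*x - 2)/(3*(x - 7))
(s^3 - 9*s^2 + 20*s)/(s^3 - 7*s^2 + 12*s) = (s - 5)/(s - 3)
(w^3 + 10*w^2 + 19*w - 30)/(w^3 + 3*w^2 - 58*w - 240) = (w - 1)/(w - 8)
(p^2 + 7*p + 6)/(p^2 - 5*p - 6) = (p + 6)/(p - 6)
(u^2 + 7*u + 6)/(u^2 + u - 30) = (u + 1)/(u - 5)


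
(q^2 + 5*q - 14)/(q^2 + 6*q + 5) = (q^2 + 5*q - 14)/(q^2 + 6*q + 5)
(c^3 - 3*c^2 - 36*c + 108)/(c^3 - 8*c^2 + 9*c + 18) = (c + 6)/(c + 1)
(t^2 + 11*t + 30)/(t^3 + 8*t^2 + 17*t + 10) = (t + 6)/(t^2 + 3*t + 2)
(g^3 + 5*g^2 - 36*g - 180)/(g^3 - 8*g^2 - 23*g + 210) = (g + 6)/(g - 7)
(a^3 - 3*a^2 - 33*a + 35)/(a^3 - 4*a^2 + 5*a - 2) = (a^2 - 2*a - 35)/(a^2 - 3*a + 2)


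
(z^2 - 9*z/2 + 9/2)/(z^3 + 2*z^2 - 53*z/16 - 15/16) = 8*(2*z^2 - 9*z + 9)/(16*z^3 + 32*z^2 - 53*z - 15)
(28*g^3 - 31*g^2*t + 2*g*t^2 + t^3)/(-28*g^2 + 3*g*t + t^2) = -g + t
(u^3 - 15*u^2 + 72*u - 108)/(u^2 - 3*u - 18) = (u^2 - 9*u + 18)/(u + 3)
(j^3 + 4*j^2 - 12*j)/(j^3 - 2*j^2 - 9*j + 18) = j*(j + 6)/(j^2 - 9)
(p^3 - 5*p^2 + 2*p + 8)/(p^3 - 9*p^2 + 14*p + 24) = (p - 2)/(p - 6)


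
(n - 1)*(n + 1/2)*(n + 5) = n^3 + 9*n^2/2 - 3*n - 5/2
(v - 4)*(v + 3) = v^2 - v - 12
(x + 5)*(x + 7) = x^2 + 12*x + 35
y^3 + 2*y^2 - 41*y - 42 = (y - 6)*(y + 1)*(y + 7)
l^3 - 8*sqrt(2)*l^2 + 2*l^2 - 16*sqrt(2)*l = l*(l + 2)*(l - 8*sqrt(2))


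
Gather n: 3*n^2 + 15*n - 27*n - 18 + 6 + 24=3*n^2 - 12*n + 12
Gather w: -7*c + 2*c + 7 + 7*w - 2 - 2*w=-5*c + 5*w + 5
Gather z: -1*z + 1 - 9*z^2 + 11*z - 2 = -9*z^2 + 10*z - 1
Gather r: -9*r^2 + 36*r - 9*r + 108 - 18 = -9*r^2 + 27*r + 90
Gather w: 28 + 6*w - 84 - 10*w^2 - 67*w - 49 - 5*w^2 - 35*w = -15*w^2 - 96*w - 105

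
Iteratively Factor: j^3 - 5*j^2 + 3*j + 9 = (j + 1)*(j^2 - 6*j + 9) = (j - 3)*(j + 1)*(j - 3)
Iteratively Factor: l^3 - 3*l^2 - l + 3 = (l - 3)*(l^2 - 1) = (l - 3)*(l - 1)*(l + 1)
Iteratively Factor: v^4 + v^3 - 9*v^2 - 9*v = (v + 1)*(v^3 - 9*v) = (v + 1)*(v + 3)*(v^2 - 3*v) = (v - 3)*(v + 1)*(v + 3)*(v)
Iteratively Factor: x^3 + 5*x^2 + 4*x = (x)*(x^2 + 5*x + 4) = x*(x + 4)*(x + 1)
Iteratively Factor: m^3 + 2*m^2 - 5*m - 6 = (m + 3)*(m^2 - m - 2) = (m - 2)*(m + 3)*(m + 1)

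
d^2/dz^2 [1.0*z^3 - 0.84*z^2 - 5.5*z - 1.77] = 6.0*z - 1.68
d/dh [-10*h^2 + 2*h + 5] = 2 - 20*h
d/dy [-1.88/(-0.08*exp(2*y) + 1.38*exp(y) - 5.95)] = (2.5944 - 0.3008*exp(y))*exp(y)/(0.08*exp(2*y) - 1.38*exp(y) + 5.95)^2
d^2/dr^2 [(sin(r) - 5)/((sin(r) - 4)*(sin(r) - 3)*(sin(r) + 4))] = 2*(-2*sin(r)^7 + 27*sin(r)^6 - 116*sin(r)^5 + 307*sin(r)^4 - 1007*sin(r)^3 + 1513*sin(r)^2 + 1200*sin(r) - 1232)/((sin(r) - 4)^3*(sin(r) - 3)^3*(sin(r) + 4)^3)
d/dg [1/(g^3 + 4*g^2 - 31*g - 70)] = (-3*g^2 - 8*g + 31)/(g^3 + 4*g^2 - 31*g - 70)^2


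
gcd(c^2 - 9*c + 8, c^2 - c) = c - 1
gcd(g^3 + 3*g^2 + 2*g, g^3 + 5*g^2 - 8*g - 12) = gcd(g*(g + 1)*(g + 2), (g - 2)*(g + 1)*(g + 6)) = g + 1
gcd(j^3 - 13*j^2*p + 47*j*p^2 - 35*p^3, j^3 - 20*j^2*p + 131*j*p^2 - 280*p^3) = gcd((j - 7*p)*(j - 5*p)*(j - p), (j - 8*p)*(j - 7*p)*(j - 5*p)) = j^2 - 12*j*p + 35*p^2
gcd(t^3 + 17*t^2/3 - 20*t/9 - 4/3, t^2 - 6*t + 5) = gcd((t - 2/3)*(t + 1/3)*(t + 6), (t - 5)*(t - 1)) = 1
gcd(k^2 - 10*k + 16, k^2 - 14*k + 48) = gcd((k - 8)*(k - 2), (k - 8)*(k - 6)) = k - 8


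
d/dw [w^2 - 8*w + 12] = 2*w - 8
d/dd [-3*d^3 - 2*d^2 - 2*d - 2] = -9*d^2 - 4*d - 2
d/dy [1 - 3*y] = -3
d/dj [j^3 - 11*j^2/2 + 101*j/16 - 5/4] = 3*j^2 - 11*j + 101/16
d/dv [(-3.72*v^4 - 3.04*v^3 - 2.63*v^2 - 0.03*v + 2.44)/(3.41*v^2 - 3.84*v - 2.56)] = (-25.3704*v^5 + 32.488*v^4 + 61.44*v^3 + 33.5487*v^2 - 3.1752*v + 9.4464)/(11.6281*v^4 - 26.1888*v^3 - 2.7136*v^2 + 19.6608*v + 6.5536)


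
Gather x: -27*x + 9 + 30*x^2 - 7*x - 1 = 30*x^2 - 34*x + 8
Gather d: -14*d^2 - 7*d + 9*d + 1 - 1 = -14*d^2 + 2*d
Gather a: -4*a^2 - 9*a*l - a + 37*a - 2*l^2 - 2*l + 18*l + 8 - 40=-4*a^2 + a*(36 - 9*l) - 2*l^2 + 16*l - 32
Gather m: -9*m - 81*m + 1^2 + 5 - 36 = -90*m - 30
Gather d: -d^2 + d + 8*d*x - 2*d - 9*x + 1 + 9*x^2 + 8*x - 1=-d^2 + d*(8*x - 1) + 9*x^2 - x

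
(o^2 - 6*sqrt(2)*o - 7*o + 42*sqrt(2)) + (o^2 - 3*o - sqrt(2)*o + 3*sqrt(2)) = 2*o^2 - 10*o - 7*sqrt(2)*o + 45*sqrt(2)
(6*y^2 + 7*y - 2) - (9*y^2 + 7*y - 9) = 7 - 3*y^2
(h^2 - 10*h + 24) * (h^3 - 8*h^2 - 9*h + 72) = h^5 - 18*h^4 + 95*h^3 - 30*h^2 - 936*h + 1728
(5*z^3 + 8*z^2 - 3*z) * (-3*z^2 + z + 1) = -15*z^5 - 19*z^4 + 22*z^3 + 5*z^2 - 3*z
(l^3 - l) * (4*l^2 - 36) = 4*l^5 - 40*l^3 + 36*l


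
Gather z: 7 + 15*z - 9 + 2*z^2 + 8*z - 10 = 2*z^2 + 23*z - 12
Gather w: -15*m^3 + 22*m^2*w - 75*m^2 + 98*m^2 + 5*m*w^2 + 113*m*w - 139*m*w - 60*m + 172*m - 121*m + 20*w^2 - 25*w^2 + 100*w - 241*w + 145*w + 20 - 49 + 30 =-15*m^3 + 23*m^2 - 9*m + w^2*(5*m - 5) + w*(22*m^2 - 26*m + 4) + 1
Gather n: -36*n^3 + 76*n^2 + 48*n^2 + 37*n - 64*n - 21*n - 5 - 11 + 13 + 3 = -36*n^3 + 124*n^2 - 48*n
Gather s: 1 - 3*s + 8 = 9 - 3*s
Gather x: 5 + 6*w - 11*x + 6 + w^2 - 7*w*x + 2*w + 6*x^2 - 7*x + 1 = w^2 + 8*w + 6*x^2 + x*(-7*w - 18) + 12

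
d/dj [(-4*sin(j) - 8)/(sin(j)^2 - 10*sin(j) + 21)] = 4*(sin(j)^2 + 4*sin(j) - 41)*cos(j)/(sin(j)^2 - 10*sin(j) + 21)^2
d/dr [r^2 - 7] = 2*r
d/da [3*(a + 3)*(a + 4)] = 6*a + 21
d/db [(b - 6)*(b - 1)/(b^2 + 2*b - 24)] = 3*(3*b^2 - 20*b + 52)/(b^4 + 4*b^3 - 44*b^2 - 96*b + 576)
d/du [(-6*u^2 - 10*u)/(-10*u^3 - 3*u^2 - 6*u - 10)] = 2*(-30*u^4 - 100*u^3 + 3*u^2 + 60*u + 50)/(100*u^6 + 60*u^5 + 129*u^4 + 236*u^3 + 96*u^2 + 120*u + 100)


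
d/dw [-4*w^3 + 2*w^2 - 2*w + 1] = -12*w^2 + 4*w - 2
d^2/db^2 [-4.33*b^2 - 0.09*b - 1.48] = -8.66000000000000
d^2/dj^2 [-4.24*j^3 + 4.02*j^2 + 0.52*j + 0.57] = 8.04 - 25.44*j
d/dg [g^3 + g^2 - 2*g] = 3*g^2 + 2*g - 2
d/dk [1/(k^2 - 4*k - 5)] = 2*(2 - k)/(-k^2 + 4*k + 5)^2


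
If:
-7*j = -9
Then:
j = 9/7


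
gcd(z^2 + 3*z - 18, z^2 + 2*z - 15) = z - 3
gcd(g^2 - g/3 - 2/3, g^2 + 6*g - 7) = g - 1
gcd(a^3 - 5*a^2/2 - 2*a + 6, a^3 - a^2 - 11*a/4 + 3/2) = a^2 - a/2 - 3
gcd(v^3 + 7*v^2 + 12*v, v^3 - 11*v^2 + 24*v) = v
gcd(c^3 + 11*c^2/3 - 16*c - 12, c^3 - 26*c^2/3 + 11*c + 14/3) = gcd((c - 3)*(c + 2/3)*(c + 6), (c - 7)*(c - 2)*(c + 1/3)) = 1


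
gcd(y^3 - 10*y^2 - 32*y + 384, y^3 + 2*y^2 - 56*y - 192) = y^2 - 2*y - 48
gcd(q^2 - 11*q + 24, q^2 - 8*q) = q - 8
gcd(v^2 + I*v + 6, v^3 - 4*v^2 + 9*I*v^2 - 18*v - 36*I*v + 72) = v + 3*I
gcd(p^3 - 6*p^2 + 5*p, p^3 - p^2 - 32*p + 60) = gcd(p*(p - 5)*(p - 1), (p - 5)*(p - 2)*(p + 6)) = p - 5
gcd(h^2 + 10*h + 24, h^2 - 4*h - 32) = h + 4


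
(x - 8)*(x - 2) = x^2 - 10*x + 16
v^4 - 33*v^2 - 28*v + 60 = (v - 6)*(v - 1)*(v + 2)*(v + 5)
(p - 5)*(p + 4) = p^2 - p - 20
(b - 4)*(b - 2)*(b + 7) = b^3 + b^2 - 34*b + 56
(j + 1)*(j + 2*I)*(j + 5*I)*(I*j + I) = I*j^4 - 7*j^3 + 2*I*j^3 - 14*j^2 - 9*I*j^2 - 7*j - 20*I*j - 10*I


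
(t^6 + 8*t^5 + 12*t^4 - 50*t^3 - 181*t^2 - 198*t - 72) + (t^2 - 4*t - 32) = t^6 + 8*t^5 + 12*t^4 - 50*t^3 - 180*t^2 - 202*t - 104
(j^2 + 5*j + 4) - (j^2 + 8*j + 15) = -3*j - 11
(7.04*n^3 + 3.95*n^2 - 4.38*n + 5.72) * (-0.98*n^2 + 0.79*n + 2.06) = -6.8992*n^5 + 1.6906*n^4 + 21.9153*n^3 - 0.9288*n^2 - 4.504*n + 11.7832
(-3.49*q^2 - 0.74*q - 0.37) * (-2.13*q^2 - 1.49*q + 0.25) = 7.4337*q^4 + 6.7763*q^3 + 1.0182*q^2 + 0.3663*q - 0.0925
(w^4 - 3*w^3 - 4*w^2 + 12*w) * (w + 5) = w^5 + 2*w^4 - 19*w^3 - 8*w^2 + 60*w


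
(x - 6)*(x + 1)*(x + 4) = x^3 - x^2 - 26*x - 24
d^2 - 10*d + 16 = (d - 8)*(d - 2)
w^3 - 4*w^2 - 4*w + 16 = (w - 4)*(w - 2)*(w + 2)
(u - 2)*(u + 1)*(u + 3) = u^3 + 2*u^2 - 5*u - 6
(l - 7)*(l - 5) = l^2 - 12*l + 35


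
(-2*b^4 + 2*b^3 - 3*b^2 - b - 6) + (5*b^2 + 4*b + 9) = -2*b^4 + 2*b^3 + 2*b^2 + 3*b + 3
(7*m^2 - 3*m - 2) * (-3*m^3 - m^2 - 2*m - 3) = -21*m^5 + 2*m^4 - 5*m^3 - 13*m^2 + 13*m + 6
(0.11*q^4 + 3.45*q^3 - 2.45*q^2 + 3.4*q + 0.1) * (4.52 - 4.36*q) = -0.4796*q^5 - 14.5448*q^4 + 26.276*q^3 - 25.898*q^2 + 14.932*q + 0.452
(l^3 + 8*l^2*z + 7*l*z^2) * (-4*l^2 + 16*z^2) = -4*l^5 - 32*l^4*z - 12*l^3*z^2 + 128*l^2*z^3 + 112*l*z^4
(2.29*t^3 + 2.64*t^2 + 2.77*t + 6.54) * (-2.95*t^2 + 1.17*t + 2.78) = -6.7555*t^5 - 5.1087*t^4 + 1.2835*t^3 - 8.7129*t^2 + 15.3524*t + 18.1812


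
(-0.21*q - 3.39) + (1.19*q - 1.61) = 0.98*q - 5.0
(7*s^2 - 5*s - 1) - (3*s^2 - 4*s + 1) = 4*s^2 - s - 2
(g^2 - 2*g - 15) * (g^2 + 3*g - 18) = g^4 + g^3 - 39*g^2 - 9*g + 270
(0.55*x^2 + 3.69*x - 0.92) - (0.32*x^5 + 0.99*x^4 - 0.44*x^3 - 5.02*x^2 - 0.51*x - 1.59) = -0.32*x^5 - 0.99*x^4 + 0.44*x^3 + 5.57*x^2 + 4.2*x + 0.67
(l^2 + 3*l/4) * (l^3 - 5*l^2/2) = l^5 - 7*l^4/4 - 15*l^3/8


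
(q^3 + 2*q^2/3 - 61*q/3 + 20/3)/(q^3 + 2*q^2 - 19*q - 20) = (q - 1/3)/(q + 1)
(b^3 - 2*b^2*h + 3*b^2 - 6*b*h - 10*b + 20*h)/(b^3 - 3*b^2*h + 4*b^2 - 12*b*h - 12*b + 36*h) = (b^2 - 2*b*h + 5*b - 10*h)/(b^2 - 3*b*h + 6*b - 18*h)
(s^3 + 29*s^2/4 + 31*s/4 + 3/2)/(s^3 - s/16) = 4*(s^2 + 7*s + 6)/(s*(4*s - 1))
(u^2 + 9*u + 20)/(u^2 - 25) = (u + 4)/(u - 5)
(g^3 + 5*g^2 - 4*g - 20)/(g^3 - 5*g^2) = (g^3 + 5*g^2 - 4*g - 20)/(g^2*(g - 5))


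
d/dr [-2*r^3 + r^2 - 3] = 2*r*(1 - 3*r)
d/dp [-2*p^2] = -4*p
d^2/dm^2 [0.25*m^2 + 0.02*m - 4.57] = 0.500000000000000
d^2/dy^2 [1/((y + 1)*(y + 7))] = 2*((y + 1)^2 + (y + 1)*(y + 7) + (y + 7)^2)/((y + 1)^3*(y + 7)^3)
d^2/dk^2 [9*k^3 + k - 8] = 54*k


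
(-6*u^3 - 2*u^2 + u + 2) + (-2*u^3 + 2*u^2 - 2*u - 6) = -8*u^3 - u - 4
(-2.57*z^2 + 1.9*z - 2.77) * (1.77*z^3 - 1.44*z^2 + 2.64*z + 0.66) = -4.5489*z^5 + 7.0638*z^4 - 14.4237*z^3 + 7.3086*z^2 - 6.0588*z - 1.8282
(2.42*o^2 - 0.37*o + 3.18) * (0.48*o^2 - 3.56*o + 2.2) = 1.1616*o^4 - 8.7928*o^3 + 8.1676*o^2 - 12.1348*o + 6.996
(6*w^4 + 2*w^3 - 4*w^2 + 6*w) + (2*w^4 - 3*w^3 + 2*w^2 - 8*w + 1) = 8*w^4 - w^3 - 2*w^2 - 2*w + 1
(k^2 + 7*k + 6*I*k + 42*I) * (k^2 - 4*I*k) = k^4 + 7*k^3 + 2*I*k^3 + 24*k^2 + 14*I*k^2 + 168*k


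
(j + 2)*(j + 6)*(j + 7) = j^3 + 15*j^2 + 68*j + 84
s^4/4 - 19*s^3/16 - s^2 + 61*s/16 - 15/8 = (s/4 + 1/2)*(s - 5)*(s - 1)*(s - 3/4)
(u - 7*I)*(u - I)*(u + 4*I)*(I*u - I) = I*u^4 + 4*u^3 - I*u^3 - 4*u^2 + 25*I*u^2 + 28*u - 25*I*u - 28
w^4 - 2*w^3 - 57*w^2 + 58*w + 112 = (w - 8)*(w - 2)*(w + 1)*(w + 7)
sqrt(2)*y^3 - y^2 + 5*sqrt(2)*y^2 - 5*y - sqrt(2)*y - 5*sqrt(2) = (y + 5)*(y - sqrt(2))*(sqrt(2)*y + 1)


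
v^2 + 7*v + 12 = (v + 3)*(v + 4)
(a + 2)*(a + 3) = a^2 + 5*a + 6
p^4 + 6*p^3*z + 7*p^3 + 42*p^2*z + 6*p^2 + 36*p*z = p*(p + 1)*(p + 6)*(p + 6*z)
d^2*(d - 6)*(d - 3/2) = d^4 - 15*d^3/2 + 9*d^2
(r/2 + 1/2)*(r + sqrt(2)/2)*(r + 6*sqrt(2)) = r^3/2 + r^2/2 + 13*sqrt(2)*r^2/4 + 3*r + 13*sqrt(2)*r/4 + 3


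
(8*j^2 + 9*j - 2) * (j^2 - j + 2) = 8*j^4 + j^3 + 5*j^2 + 20*j - 4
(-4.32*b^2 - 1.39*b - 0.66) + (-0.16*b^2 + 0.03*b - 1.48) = -4.48*b^2 - 1.36*b - 2.14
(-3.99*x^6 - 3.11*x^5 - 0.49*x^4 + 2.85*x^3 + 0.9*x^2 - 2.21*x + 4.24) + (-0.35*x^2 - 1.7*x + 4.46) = -3.99*x^6 - 3.11*x^5 - 0.49*x^4 + 2.85*x^3 + 0.55*x^2 - 3.91*x + 8.7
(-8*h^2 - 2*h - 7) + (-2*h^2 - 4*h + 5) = -10*h^2 - 6*h - 2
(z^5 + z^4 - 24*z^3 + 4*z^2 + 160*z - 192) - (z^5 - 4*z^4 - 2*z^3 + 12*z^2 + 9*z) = 5*z^4 - 22*z^3 - 8*z^2 + 151*z - 192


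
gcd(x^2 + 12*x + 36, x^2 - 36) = x + 6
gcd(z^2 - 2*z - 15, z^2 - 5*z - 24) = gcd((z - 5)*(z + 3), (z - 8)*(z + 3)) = z + 3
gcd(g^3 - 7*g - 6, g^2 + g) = g + 1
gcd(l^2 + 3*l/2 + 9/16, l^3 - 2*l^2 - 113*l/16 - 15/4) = l + 3/4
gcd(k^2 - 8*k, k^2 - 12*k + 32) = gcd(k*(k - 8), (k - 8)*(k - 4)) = k - 8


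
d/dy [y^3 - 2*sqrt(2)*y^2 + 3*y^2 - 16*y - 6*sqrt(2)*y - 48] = 3*y^2 - 4*sqrt(2)*y + 6*y - 16 - 6*sqrt(2)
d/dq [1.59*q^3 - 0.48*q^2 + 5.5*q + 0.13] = 4.77*q^2 - 0.96*q + 5.5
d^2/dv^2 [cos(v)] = -cos(v)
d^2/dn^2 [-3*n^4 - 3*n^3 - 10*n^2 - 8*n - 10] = -36*n^2 - 18*n - 20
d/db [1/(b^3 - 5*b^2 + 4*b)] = (-3*b^2 + 10*b - 4)/(b^2*(b^2 - 5*b + 4)^2)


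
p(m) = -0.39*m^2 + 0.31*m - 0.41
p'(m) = 0.31 - 0.78*m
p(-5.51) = -13.96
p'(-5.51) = 4.61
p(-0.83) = -0.94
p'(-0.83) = 0.96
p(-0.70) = -0.82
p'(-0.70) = 0.86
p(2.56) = -2.17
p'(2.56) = -1.69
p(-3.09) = -5.09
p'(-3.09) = 2.72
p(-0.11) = -0.45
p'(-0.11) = 0.40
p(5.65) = -11.11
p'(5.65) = -4.10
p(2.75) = -2.51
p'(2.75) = -1.84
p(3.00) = -2.99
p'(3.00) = -2.03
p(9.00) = -29.21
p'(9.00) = -6.71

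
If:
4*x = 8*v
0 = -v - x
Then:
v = 0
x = 0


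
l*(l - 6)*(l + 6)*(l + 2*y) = l^4 + 2*l^3*y - 36*l^2 - 72*l*y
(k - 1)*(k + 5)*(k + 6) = k^3 + 10*k^2 + 19*k - 30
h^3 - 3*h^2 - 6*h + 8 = (h - 4)*(h - 1)*(h + 2)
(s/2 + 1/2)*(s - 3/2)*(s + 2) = s^3/2 + 3*s^2/4 - 5*s/4 - 3/2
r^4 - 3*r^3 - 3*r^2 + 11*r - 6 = (r - 3)*(r - 1)^2*(r + 2)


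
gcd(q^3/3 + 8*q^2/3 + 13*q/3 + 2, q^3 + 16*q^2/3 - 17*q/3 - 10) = q^2 + 7*q + 6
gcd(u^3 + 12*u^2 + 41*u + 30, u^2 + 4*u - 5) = u + 5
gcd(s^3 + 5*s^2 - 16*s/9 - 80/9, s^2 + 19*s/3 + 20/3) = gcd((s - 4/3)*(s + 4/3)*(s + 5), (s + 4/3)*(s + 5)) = s^2 + 19*s/3 + 20/3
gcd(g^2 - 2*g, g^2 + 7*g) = g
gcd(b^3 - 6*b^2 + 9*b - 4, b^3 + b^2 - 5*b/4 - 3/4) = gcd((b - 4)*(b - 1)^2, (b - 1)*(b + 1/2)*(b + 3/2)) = b - 1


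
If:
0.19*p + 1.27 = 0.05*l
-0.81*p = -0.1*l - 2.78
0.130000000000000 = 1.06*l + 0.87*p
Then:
No Solution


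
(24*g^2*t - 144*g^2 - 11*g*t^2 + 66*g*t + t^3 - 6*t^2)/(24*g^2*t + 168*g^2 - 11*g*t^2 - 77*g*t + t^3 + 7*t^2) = (t - 6)/(t + 7)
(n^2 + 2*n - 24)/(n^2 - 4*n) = (n + 6)/n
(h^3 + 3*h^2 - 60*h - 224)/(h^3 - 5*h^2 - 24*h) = (h^2 + 11*h + 28)/(h*(h + 3))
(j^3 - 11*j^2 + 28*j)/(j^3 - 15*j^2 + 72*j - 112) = j/(j - 4)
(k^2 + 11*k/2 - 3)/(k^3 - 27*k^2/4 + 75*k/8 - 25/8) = 4*(k + 6)/(4*k^2 - 25*k + 25)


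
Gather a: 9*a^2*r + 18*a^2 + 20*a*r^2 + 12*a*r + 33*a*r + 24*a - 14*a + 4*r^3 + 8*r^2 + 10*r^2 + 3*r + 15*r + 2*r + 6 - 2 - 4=a^2*(9*r + 18) + a*(20*r^2 + 45*r + 10) + 4*r^3 + 18*r^2 + 20*r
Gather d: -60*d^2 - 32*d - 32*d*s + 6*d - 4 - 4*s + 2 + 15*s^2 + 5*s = -60*d^2 + d*(-32*s - 26) + 15*s^2 + s - 2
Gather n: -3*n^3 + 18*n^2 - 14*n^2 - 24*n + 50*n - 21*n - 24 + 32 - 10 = -3*n^3 + 4*n^2 + 5*n - 2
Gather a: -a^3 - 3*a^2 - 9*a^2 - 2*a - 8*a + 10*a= -a^3 - 12*a^2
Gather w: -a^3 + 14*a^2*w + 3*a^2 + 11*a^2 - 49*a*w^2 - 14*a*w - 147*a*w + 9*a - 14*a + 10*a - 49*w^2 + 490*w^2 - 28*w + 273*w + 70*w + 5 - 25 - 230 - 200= -a^3 + 14*a^2 + 5*a + w^2*(441 - 49*a) + w*(14*a^2 - 161*a + 315) - 450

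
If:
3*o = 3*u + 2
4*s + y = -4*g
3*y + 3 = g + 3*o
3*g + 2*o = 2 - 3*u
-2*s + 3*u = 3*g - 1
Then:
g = 39/88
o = 47/88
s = -4/11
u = -35/264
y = -7/22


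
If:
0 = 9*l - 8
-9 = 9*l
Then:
No Solution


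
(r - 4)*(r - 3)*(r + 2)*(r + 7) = r^4 + 2*r^3 - 37*r^2 + 10*r + 168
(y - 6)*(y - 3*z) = y^2 - 3*y*z - 6*y + 18*z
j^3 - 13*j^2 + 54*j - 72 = (j - 6)*(j - 4)*(j - 3)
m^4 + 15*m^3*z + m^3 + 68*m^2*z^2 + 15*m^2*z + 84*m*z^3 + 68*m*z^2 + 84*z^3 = (m + 1)*(m + 2*z)*(m + 6*z)*(m + 7*z)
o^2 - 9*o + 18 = (o - 6)*(o - 3)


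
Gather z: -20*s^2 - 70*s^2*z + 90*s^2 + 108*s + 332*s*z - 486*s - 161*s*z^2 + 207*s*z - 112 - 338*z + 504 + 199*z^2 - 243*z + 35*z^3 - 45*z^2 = 70*s^2 - 378*s + 35*z^3 + z^2*(154 - 161*s) + z*(-70*s^2 + 539*s - 581) + 392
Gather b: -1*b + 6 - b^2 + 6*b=-b^2 + 5*b + 6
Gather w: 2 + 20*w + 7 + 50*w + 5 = 70*w + 14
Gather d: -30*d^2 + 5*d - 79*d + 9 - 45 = -30*d^2 - 74*d - 36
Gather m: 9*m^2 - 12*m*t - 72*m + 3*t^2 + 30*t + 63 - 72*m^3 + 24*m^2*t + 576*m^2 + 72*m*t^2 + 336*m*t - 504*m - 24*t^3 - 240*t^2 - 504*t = -72*m^3 + m^2*(24*t + 585) + m*(72*t^2 + 324*t - 576) - 24*t^3 - 237*t^2 - 474*t + 63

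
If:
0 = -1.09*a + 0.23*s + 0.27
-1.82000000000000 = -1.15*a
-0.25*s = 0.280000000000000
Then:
No Solution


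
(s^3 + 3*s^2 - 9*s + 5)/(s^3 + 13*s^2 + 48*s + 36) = (s^3 + 3*s^2 - 9*s + 5)/(s^3 + 13*s^2 + 48*s + 36)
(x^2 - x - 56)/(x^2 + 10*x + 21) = (x - 8)/(x + 3)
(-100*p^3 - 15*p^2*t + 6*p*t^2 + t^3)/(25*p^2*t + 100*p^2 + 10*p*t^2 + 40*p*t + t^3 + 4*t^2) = (-4*p + t)/(t + 4)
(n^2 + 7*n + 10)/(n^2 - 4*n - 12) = (n + 5)/(n - 6)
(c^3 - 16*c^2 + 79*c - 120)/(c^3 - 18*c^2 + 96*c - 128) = (c^2 - 8*c + 15)/(c^2 - 10*c + 16)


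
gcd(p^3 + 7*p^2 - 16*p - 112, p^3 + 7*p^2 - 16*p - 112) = p^3 + 7*p^2 - 16*p - 112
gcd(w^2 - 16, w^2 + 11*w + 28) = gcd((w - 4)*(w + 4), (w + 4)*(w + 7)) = w + 4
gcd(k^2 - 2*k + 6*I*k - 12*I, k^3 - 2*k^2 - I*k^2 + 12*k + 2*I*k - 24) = k - 2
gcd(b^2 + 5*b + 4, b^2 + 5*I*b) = 1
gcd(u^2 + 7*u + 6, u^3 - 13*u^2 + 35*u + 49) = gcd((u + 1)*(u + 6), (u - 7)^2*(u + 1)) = u + 1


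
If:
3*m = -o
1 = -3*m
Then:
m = -1/3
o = 1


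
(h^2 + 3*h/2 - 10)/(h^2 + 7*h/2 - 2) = (2*h - 5)/(2*h - 1)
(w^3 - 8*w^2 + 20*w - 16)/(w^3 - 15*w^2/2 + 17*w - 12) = 2*(w - 2)/(2*w - 3)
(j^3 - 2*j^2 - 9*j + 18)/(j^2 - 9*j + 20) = (j^3 - 2*j^2 - 9*j + 18)/(j^2 - 9*j + 20)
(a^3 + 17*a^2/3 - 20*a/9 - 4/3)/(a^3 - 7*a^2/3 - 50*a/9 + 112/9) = (9*a^3 + 51*a^2 - 20*a - 12)/(9*a^3 - 21*a^2 - 50*a + 112)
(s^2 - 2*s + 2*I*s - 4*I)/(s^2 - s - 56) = (s^2 + 2*s*(-1 + I) - 4*I)/(s^2 - s - 56)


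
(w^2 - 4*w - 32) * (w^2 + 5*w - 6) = w^4 + w^3 - 58*w^2 - 136*w + 192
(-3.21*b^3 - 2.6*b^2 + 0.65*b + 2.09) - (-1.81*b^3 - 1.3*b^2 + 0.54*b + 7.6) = -1.4*b^3 - 1.3*b^2 + 0.11*b - 5.51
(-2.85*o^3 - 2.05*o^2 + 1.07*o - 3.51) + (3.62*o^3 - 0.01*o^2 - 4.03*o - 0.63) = 0.77*o^3 - 2.06*o^2 - 2.96*o - 4.14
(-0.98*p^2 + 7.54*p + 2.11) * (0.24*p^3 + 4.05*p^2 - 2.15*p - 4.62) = -0.2352*p^5 - 2.1594*p^4 + 33.1504*p^3 - 3.1379*p^2 - 39.3713*p - 9.7482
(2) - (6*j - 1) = 3 - 6*j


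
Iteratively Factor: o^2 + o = (o)*(o + 1)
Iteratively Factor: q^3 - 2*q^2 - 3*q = (q)*(q^2 - 2*q - 3) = q*(q + 1)*(q - 3)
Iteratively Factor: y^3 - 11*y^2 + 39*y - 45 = (y - 5)*(y^2 - 6*y + 9) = (y - 5)*(y - 3)*(y - 3)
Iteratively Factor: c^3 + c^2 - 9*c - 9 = (c + 1)*(c^2 - 9) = (c - 3)*(c + 1)*(c + 3)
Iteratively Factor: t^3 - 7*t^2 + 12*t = (t - 4)*(t^2 - 3*t) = (t - 4)*(t - 3)*(t)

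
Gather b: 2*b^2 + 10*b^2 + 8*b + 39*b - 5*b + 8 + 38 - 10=12*b^2 + 42*b + 36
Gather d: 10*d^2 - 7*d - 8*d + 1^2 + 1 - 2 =10*d^2 - 15*d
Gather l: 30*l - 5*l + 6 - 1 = 25*l + 5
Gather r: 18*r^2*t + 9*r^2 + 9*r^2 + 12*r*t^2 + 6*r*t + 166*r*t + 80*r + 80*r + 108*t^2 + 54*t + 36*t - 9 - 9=r^2*(18*t + 18) + r*(12*t^2 + 172*t + 160) + 108*t^2 + 90*t - 18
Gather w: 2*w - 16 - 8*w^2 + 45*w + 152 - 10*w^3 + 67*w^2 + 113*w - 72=-10*w^3 + 59*w^2 + 160*w + 64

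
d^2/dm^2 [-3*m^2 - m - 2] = -6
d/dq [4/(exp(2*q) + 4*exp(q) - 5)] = 8*(-exp(q) - 2)*exp(q)/(exp(2*q) + 4*exp(q) - 5)^2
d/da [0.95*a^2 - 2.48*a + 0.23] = 1.9*a - 2.48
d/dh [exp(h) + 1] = exp(h)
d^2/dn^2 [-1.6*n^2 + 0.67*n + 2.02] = -3.20000000000000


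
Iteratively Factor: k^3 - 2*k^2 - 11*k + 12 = (k - 1)*(k^2 - k - 12) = (k - 4)*(k - 1)*(k + 3)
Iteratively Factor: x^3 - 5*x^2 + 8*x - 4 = (x - 2)*(x^2 - 3*x + 2) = (x - 2)^2*(x - 1)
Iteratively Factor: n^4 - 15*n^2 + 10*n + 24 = (n - 2)*(n^3 + 2*n^2 - 11*n - 12) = (n - 2)*(n + 4)*(n^2 - 2*n - 3) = (n - 3)*(n - 2)*(n + 4)*(n + 1)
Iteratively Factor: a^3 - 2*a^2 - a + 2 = (a + 1)*(a^2 - 3*a + 2) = (a - 2)*(a + 1)*(a - 1)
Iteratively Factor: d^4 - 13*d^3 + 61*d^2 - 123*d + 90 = (d - 3)*(d^3 - 10*d^2 + 31*d - 30) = (d - 3)^2*(d^2 - 7*d + 10) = (d - 3)^2*(d - 2)*(d - 5)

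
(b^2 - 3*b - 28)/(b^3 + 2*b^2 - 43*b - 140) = 1/(b + 5)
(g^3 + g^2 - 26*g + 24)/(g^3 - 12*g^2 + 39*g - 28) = (g + 6)/(g - 7)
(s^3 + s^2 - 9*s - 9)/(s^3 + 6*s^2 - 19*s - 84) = (s^2 - 2*s - 3)/(s^2 + 3*s - 28)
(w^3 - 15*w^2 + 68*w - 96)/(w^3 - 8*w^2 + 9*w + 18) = (w^2 - 12*w + 32)/(w^2 - 5*w - 6)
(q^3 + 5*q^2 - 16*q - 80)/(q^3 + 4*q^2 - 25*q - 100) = (q - 4)/(q - 5)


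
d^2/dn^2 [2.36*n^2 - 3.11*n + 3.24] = 4.72000000000000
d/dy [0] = 0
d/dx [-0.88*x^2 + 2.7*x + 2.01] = 2.7 - 1.76*x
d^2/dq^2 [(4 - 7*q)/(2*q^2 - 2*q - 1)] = 4*(2*(2*q - 1)^2*(7*q - 4) + (21*q - 11)*(-2*q^2 + 2*q + 1))/(-2*q^2 + 2*q + 1)^3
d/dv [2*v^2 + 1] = 4*v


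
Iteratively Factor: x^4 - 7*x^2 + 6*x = (x - 1)*(x^3 + x^2 - 6*x) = (x - 1)*(x + 3)*(x^2 - 2*x) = x*(x - 1)*(x + 3)*(x - 2)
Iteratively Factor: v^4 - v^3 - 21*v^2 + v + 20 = (v - 5)*(v^3 + 4*v^2 - v - 4) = (v - 5)*(v - 1)*(v^2 + 5*v + 4) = (v - 5)*(v - 1)*(v + 1)*(v + 4)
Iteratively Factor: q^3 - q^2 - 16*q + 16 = (q + 4)*(q^2 - 5*q + 4) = (q - 1)*(q + 4)*(q - 4)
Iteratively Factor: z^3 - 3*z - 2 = (z + 1)*(z^2 - z - 2) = (z + 1)^2*(z - 2)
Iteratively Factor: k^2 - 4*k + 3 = (k - 1)*(k - 3)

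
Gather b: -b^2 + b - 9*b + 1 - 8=-b^2 - 8*b - 7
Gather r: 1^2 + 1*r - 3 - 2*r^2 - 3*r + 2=-2*r^2 - 2*r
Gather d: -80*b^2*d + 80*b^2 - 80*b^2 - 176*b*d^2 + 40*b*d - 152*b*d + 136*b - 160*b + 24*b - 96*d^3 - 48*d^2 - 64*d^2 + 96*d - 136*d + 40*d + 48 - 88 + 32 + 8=-96*d^3 + d^2*(-176*b - 112) + d*(-80*b^2 - 112*b)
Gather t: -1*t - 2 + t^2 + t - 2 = t^2 - 4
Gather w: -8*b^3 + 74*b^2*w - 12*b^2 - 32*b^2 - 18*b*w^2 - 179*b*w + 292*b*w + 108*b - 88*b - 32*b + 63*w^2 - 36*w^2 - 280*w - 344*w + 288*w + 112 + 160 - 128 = -8*b^3 - 44*b^2 - 12*b + w^2*(27 - 18*b) + w*(74*b^2 + 113*b - 336) + 144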